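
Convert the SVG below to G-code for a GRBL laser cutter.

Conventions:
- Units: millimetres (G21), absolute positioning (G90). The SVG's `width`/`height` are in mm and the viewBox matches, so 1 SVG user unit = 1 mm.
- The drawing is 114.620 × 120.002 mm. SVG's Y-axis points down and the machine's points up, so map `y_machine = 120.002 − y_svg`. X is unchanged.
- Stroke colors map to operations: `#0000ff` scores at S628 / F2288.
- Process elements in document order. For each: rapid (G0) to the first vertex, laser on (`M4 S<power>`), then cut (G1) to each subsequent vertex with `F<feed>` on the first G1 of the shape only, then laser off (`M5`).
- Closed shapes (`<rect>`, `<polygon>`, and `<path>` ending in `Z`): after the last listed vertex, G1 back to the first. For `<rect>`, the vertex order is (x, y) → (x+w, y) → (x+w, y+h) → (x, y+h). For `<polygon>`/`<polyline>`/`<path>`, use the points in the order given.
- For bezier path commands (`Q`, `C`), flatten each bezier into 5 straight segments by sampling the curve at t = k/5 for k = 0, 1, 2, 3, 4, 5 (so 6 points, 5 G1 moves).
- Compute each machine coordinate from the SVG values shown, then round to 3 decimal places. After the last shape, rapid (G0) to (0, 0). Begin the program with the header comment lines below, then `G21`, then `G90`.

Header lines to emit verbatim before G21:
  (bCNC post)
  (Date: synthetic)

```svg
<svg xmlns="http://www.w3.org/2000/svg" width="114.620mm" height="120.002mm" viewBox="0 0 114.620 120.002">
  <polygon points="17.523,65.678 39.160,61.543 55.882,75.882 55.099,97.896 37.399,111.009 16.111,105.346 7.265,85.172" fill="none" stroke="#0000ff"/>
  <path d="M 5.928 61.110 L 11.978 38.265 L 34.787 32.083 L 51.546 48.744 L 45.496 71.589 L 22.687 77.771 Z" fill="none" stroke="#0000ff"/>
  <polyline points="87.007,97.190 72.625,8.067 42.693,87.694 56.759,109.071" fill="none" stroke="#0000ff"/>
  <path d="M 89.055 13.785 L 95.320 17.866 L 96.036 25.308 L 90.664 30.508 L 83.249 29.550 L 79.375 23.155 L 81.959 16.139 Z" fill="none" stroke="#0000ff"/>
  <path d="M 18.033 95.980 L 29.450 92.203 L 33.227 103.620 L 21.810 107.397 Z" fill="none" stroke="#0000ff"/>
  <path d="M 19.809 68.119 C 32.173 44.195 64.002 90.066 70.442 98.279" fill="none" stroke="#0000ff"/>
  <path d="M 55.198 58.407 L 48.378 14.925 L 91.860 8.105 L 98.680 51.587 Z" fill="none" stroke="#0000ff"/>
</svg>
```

(bCNC post)
(Date: synthetic)
G21
G90
G0 X17.523 Y54.324
M4 S628
G1 X39.160 Y58.459 F2288
G1 X55.882 Y44.120
G1 X55.099 Y22.106
G1 X37.399 Y8.993
G1 X16.111 Y14.656
G1 X7.265 Y34.830
G1 X17.523 Y54.324
M5
G0 X5.928 Y58.892
M4 S628
G1 X11.978 Y81.737 F2288
G1 X34.787 Y87.919
G1 X51.546 Y71.258
G1 X45.496 Y48.413
G1 X22.687 Y42.231
G1 X5.928 Y58.892
M5
G0 X87.007 Y22.812
M4 S628
G1 X72.625 Y111.935 F2288
G1 X42.693 Y32.308
G1 X56.759 Y10.931
M5
G0 X89.055 Y106.217
M4 S628
G1 X95.320 Y102.136 F2288
G1 X96.036 Y94.694
G1 X90.664 Y89.494
G1 X83.249 Y90.452
G1 X79.375 Y96.847
G1 X81.959 Y103.863
G1 X89.055 Y106.217
M5
G0 X18.033 Y24.022
M4 S628
G1 X29.450 Y27.799 F2288
G1 X33.227 Y16.382
G1 X21.810 Y12.605
G1 X18.033 Y24.022
M5
G0 X19.809 Y51.883
M4 S628
G1 X29.204 Y58.722 F2288
G1 X41.118 Y53.967
G1 X53.398 Y42.777
G1 X63.890 Y30.310
G1 X70.442 Y21.723
M5
G0 X55.198 Y61.595
M4 S628
G1 X48.378 Y105.077 F2288
G1 X91.860 Y111.897
G1 X98.680 Y68.415
G1 X55.198 Y61.595
M5
G0 X0.000 Y0.000

viewBox `0 0 114.620 120.002` with mm width/height → 1 unit = 1 mm. Flip: y_m = 120.002 − y_svg.

**Shape 1** — `<polygon>` regular polygon, stroke `#0000ff` → score (S628, F2288). Machine vertices: (17.523,54.324) → (39.160,58.459) → (55.882,44.120) → (55.099,22.106) → (37.399,8.993) → (16.111,14.656) → (7.265,34.830) → (17.523,54.324). Closed: final G1 returns to the first vertex.

**Shape 2** — `<path>` regular polygon, stroke `#0000ff` → score (S628, F2288). Machine vertices: (5.928,58.892) → (11.978,81.737) → (34.787,87.919) → (51.546,71.258) → (45.496,48.413) → (22.687,42.231) → (5.928,58.892). Closed: final G1 returns to the first vertex.

**Shape 3** — `<polyline>` open polyline, stroke `#0000ff` → score (S628, F2288). Machine vertices: (87.007,22.812) → (72.625,111.935) → (42.693,32.308) → (56.759,10.931). Open path.

**Shape 4** — `<path>` regular polygon, stroke `#0000ff` → score (S628, F2288). Machine vertices: (89.055,106.217) → (95.320,102.136) → (96.036,94.694) → (90.664,89.494) → (83.249,90.452) → (79.375,96.847) → (81.959,103.863) → (89.055,106.217). Closed: final G1 returns to the first vertex.

**Shape 5** — `<path>` regular polygon, stroke `#0000ff` → score (S628, F2288). Machine vertices: (18.033,24.022) → (29.450,27.799) → (33.227,16.382) → (21.810,12.605) → (18.033,24.022). Closed: final G1 returns to the first vertex.

**Shape 6** — `<path>` cubic bezier, stroke `#0000ff` → score (S628, F2288). Control points (SVG): P0=(19.809,68.119), P1=(32.173,44.195), P2=(64.002,90.066), P3=(70.442,98.279); sampled at t=k/5. Machine vertices: (19.809,51.883) → (29.204,58.722) → (41.118,53.967) → (53.398,42.777) → (63.890,30.310) → (70.442,21.723). Open path.

**Shape 7** — `<path>` regular polygon, stroke `#0000ff` → score (S628, F2288). Machine vertices: (55.198,61.595) → (48.378,105.077) → (91.860,111.897) → (98.680,68.415) → (55.198,61.595). Closed: final G1 returns to the first vertex.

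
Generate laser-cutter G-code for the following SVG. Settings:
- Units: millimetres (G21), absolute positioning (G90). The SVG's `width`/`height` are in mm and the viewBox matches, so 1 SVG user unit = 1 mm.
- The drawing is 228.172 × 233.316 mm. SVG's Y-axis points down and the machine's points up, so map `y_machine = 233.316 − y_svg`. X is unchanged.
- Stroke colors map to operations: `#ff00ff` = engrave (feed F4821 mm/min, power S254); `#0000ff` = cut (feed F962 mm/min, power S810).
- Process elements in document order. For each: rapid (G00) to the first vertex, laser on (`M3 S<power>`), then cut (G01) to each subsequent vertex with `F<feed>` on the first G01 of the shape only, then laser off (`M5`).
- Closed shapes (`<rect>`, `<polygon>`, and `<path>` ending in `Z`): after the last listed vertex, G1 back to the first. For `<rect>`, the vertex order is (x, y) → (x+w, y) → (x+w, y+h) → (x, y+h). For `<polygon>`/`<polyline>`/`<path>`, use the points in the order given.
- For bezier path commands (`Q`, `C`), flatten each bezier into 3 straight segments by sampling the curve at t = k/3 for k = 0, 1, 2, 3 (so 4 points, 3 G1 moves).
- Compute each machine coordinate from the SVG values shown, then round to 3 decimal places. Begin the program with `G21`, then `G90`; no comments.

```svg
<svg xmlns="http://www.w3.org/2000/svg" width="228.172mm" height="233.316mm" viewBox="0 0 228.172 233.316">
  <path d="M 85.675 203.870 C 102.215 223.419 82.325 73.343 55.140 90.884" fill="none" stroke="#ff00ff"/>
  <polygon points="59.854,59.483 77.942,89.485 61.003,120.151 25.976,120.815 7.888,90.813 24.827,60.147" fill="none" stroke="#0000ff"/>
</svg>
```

viewBox `0 0 228.172 233.316` with mm width/height → 1 unit = 1 mm. Flip: y_m = 233.316 − y_svg.

**Shape 1** — `<path>` cubic bezier, stroke `#ff00ff` → engrave (S254, F4821). Control points (SVG): P0=(85.675,203.870), P1=(102.215,223.419), P2=(82.325,73.343), P3=(55.140,90.884); sampled at t=k/3. Machine vertices: (85.675,29.446) → (91.151,53.948) → (78.814,116.591) → (55.140,142.432). Open path.

**Shape 2** — `<polygon>` regular polygon, stroke `#0000ff` → cut (S810, F962). Machine vertices: (59.854,173.833) → (77.942,143.831) → (61.003,113.165) → (25.976,112.501) → (7.888,142.503) → (24.827,173.169) → (59.854,173.833). Closed: final G1 returns to the first vertex.

G21
G90
G00 X85.675 Y29.446
M3 S254
G01 X91.151 Y53.948 F4821
G01 X78.814 Y116.591
G01 X55.140 Y142.432
M5
G00 X59.854 Y173.833
M3 S810
G01 X77.942 Y143.831 F962
G01 X61.003 Y113.165
G01 X25.976 Y112.501
G01 X7.888 Y142.503
G01 X24.827 Y173.169
G01 X59.854 Y173.833
M5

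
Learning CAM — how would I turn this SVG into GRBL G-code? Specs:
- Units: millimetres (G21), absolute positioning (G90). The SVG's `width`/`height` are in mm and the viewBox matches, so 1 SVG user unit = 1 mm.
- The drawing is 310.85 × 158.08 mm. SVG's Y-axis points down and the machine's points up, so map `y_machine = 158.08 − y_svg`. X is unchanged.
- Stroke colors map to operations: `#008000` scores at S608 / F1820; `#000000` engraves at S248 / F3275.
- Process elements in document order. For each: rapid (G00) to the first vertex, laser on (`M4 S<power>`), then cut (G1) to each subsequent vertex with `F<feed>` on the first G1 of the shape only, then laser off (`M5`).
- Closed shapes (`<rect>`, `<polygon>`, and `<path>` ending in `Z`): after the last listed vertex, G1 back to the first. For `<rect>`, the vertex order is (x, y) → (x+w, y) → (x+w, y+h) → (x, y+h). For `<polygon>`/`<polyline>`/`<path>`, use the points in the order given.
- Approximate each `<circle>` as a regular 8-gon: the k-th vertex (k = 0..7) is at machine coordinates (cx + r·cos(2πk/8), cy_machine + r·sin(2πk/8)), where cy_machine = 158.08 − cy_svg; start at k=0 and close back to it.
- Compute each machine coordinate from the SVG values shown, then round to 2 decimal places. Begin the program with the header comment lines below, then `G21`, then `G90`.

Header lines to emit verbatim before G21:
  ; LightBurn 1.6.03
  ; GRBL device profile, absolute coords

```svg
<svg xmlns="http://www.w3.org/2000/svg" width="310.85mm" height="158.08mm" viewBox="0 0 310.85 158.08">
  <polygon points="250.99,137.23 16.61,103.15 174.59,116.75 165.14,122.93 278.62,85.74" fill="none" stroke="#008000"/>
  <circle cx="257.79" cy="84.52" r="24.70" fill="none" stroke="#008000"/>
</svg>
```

; LightBurn 1.6.03
; GRBL device profile, absolute coords
G21
G90
G00 X250.99 Y20.85
M4 S608
G1 X16.61 Y54.93 F1820
G1 X174.59 Y41.33
G1 X165.14 Y35.15
G1 X278.62 Y72.34
G1 X250.99 Y20.85
M5
G00 X282.49 Y73.56
M4 S608
G1 X275.26 Y91.03 F1820
G1 X257.79 Y98.26
G1 X240.32 Y91.03
G1 X233.09 Y73.56
G1 X240.32 Y56.09
G1 X257.79 Y48.86
G1 X275.26 Y56.09
G1 X282.49 Y73.56
M5

1 u = 1 mm; y_m = 158.08 − y.

[1] `<polygon>` closed polygon, #008000→score S608 F1820: (250.99,20.85) → (16.61,54.93) → (174.59,41.33) → (165.14,35.15) → (278.62,72.34) → (250.99,20.85) (closed)

[2] `<circle>` circle, #008000→score S608 F1820: (282.49,73.56) → (275.26,91.03) → (257.79,98.26) → (240.32,91.03) → (233.09,73.56) → (240.32,56.09) → (257.79,48.86) → (275.26,56.09) → (282.49,73.56) (closed)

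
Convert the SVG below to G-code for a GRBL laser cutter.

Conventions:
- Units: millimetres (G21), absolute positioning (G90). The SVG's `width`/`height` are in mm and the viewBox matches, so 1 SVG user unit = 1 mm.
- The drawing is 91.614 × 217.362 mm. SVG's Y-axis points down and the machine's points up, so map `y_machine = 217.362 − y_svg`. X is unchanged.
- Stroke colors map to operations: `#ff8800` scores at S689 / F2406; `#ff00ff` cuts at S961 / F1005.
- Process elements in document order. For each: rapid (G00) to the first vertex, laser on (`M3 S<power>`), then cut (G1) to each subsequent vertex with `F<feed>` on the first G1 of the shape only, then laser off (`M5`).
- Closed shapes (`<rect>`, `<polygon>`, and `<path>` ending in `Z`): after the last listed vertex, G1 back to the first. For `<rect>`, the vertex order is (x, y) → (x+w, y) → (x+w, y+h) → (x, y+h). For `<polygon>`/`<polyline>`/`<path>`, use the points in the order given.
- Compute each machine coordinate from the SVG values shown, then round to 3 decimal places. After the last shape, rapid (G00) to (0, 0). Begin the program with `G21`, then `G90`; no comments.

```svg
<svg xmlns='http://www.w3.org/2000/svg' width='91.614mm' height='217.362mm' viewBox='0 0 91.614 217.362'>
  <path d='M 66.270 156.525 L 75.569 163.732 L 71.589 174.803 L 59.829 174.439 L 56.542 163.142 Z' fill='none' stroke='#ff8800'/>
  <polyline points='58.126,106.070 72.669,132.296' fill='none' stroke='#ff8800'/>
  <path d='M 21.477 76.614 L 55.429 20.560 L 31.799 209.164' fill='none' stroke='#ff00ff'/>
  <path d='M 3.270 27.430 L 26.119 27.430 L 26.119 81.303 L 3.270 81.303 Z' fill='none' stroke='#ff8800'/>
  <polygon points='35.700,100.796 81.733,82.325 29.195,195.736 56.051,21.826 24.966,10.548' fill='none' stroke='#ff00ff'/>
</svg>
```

1 u = 1 mm; y_m = 217.362 − y.

[1] `<path>` regular polygon, #ff8800→score S689 F2406: (66.270,60.837) → (75.569,53.630) → (71.589,42.559) → (59.829,42.923) → (56.542,54.220) → (66.270,60.837) (closed)

[2] `<polyline>` line segment, #ff8800→score S689 F2406: (58.126,111.292) → (72.669,85.066)

[3] `<path>` open polyline, #ff00ff→cut S961 F1005: (21.477,140.748) → (55.429,196.802) → (31.799,8.198)

[4] `<path>` rectangle, #ff8800→score S689 F2406: (3.270,189.932) → (26.119,189.932) → (26.119,136.059) → (3.270,136.059) → (3.270,189.932) (closed)

[5] `<polygon>` closed polygon, #ff00ff→cut S961 F1005: (35.700,116.566) → (81.733,135.037) → (29.195,21.626) → (56.051,195.536) → (24.966,206.814) → (35.700,116.566) (closed)

G21
G90
G00 X66.270 Y60.837
M3 S689
G1 X75.569 Y53.630 F2406
G1 X71.589 Y42.559
G1 X59.829 Y42.923
G1 X56.542 Y54.220
G1 X66.270 Y60.837
M5
G00 X58.126 Y111.292
M3 S689
G1 X72.669 Y85.066 F2406
M5
G00 X21.477 Y140.748
M3 S961
G1 X55.429 Y196.802 F1005
G1 X31.799 Y8.198
M5
G00 X3.270 Y189.932
M3 S689
G1 X26.119 Y189.932 F2406
G1 X26.119 Y136.059
G1 X3.270 Y136.059
G1 X3.270 Y189.932
M5
G00 X35.700 Y116.566
M3 S961
G1 X81.733 Y135.037 F1005
G1 X29.195 Y21.626
G1 X56.051 Y195.536
G1 X24.966 Y206.814
G1 X35.700 Y116.566
M5
G00 X0.000 Y0.000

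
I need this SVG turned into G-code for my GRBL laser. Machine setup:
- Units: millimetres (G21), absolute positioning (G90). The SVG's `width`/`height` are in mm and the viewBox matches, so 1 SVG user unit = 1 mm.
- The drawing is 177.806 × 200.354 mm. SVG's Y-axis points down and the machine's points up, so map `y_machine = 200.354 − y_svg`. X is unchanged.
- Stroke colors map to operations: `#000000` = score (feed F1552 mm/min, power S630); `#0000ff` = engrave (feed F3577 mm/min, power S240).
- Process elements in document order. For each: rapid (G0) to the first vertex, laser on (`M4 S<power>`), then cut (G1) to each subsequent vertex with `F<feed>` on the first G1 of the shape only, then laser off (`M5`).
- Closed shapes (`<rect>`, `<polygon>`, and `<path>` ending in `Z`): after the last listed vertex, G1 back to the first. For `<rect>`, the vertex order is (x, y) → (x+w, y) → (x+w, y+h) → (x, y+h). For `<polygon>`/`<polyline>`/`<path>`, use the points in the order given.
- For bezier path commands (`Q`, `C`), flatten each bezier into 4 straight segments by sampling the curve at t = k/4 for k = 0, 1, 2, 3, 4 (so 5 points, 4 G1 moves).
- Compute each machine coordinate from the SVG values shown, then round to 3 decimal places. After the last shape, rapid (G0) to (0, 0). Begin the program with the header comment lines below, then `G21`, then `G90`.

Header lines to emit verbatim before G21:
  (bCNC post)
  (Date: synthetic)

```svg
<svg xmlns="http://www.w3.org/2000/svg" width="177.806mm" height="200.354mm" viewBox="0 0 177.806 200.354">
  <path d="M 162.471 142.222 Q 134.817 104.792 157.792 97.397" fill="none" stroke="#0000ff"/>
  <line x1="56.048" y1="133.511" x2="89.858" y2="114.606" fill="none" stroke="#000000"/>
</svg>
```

(bCNC post)
(Date: synthetic)
G21
G90
G0 X162.471 Y58.132
M4 S240
G1 X151.808 Y74.970 F3577
G1 X147.474 Y88.053
G1 X149.469 Y97.382
G1 X157.792 Y102.957
M5
G0 X56.048 Y66.843
M4 S630
G1 X89.858 Y85.748 F1552
M5
G0 X0.000 Y0.000

Since the viewBox matches the mm dimensions, user units are millimetres directly. The only transform is the Y-flip y_m = 200.354 − y_svg.

Shape 1 is a quadratic bezier drawn with `<path>`. Its stroke #0000ff means engrave at S240, F3577. After flipping Y the toolpath is (162.471,58.132) → (151.808,74.970) → (147.474,88.053) → (149.469,97.382) → (157.792,102.957).

Shape 2 is a line segment drawn with `<line>`. Its stroke #000000 means score at S630, F1552. After flipping Y the toolpath is (56.048,66.843) → (89.858,85.748).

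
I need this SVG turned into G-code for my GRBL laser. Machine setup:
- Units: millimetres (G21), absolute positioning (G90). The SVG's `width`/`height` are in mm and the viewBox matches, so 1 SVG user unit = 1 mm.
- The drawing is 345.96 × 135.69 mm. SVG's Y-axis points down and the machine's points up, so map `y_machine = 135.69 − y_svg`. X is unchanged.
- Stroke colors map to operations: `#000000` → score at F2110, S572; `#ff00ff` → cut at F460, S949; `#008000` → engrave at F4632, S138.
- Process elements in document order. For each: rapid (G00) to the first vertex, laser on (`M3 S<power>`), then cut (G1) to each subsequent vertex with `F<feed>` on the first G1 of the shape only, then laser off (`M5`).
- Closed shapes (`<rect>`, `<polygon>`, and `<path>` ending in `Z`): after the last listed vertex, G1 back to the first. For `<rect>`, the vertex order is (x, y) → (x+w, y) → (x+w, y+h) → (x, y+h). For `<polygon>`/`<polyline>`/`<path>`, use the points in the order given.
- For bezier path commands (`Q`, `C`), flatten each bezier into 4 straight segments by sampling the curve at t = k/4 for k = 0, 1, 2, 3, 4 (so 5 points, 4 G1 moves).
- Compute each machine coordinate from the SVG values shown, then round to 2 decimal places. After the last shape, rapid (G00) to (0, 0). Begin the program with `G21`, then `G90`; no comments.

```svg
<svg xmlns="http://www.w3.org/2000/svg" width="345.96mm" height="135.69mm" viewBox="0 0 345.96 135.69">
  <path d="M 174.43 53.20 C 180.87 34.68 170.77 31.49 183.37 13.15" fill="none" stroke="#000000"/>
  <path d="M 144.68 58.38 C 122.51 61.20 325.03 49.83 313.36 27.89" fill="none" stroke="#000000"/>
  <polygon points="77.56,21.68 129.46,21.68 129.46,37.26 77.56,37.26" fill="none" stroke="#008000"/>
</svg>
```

viewBox `0 0 345.96 135.69` with mm width/height → 1 unit = 1 mm. Flip: y_m = 135.69 − y_svg.

**Shape 1** — `<path>` cubic bezier, stroke `#000000` → score (S572, F2110). Control points (SVG): P0=(174.43,53.20), P1=(180.87,34.68), P2=(170.77,31.49), P3=(183.37,13.15); sampled at t=k/4. Machine vertices: (174.43,82.49) → (176.77,93.98) → (176.59,102.58) → (177.56,111.15) → (183.37,122.54). Open path.

**Shape 2** — `<path>` cubic bezier, stroke `#000000` → score (S572, F2110). Control points (SVG): P0=(144.68,58.38), P1=(122.51,61.20), P2=(325.03,49.83), P3=(313.36,27.89); sampled at t=k/4. Machine vertices: (144.68,77.31) → (163.32,77.80) → (225.08,83.27) → (288.81,93.38) → (313.36,107.80). Open path.

**Shape 3** — `<polygon>` rectangle, stroke `#008000` → engrave (S138, F4632). Machine vertices: (77.56,114.01) → (129.46,114.01) → (129.46,98.43) → (77.56,98.43) → (77.56,114.01). Closed: final G1 returns to the first vertex.

G21
G90
G00 X174.43 Y82.49
M3 S572
G1 X176.77 Y93.98 F2110
G1 X176.59 Y102.58
G1 X177.56 Y111.15
G1 X183.37 Y122.54
M5
G00 X144.68 Y77.31
M3 S572
G1 X163.32 Y77.80 F2110
G1 X225.08 Y83.27
G1 X288.81 Y93.38
G1 X313.36 Y107.80
M5
G00 X77.56 Y114.01
M3 S138
G1 X129.46 Y114.01 F4632
G1 X129.46 Y98.43
G1 X77.56 Y98.43
G1 X77.56 Y114.01
M5
G00 X0.00 Y0.00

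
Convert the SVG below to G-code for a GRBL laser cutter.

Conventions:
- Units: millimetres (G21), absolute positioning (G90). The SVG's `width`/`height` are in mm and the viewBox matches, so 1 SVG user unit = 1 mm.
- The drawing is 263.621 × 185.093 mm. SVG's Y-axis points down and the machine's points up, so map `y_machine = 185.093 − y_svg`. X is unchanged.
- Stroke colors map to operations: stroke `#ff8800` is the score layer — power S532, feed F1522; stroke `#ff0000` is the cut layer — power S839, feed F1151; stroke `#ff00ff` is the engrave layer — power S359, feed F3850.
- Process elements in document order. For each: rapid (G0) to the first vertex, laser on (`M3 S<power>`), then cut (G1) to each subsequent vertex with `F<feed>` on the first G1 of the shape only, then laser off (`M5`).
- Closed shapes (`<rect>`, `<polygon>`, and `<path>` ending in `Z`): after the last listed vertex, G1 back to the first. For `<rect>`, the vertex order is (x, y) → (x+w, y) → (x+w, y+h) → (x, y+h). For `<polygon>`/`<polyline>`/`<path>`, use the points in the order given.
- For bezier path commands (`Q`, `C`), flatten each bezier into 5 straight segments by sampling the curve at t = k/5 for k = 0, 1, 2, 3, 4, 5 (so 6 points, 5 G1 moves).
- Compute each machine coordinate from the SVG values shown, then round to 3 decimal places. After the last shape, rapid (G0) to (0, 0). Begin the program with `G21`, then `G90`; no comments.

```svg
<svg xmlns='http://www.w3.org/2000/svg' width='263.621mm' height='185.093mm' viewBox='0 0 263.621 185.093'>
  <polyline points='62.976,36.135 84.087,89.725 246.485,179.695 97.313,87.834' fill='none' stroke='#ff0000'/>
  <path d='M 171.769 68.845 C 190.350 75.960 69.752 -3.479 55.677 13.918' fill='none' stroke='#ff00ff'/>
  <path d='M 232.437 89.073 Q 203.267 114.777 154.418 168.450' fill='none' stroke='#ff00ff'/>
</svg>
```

1 u = 1 mm; y_m = 185.093 − y.

[1] `<polyline>` open polyline, #ff0000→cut S839 F1151: (62.976,148.958) → (84.087,95.368) → (246.485,5.398) → (97.313,97.259)

[2] `<path>` cubic bezier, #ff00ff→engrave S359 F3850: (171.769,116.248) → (168.182,120.898) → (142.985,137.519) → (107.973,157.307) → (74.939,171.460) → (55.677,171.175)

[3] `<path>` quadratic bezier, #ff00ff→engrave S359 F3850: (232.437,96.020) → (219.982,84.620) → (205.952,70.982) → (190.349,55.106) → (173.170,36.993) → (154.418,16.643)

G21
G90
G0 X62.976 Y148.958
M3 S839
G1 X84.087 Y95.368 F1151
G1 X246.485 Y5.398
G1 X97.313 Y97.259
M5
G0 X171.769 Y116.248
M3 S359
G1 X168.182 Y120.898 F3850
G1 X142.985 Y137.519
G1 X107.973 Y157.307
G1 X74.939 Y171.460
G1 X55.677 Y171.175
M5
G0 X232.437 Y96.020
M3 S359
G1 X219.982 Y84.620 F3850
G1 X205.952 Y70.982
G1 X190.349 Y55.106
G1 X173.170 Y36.993
G1 X154.418 Y16.643
M5
G0 X0.000 Y0.000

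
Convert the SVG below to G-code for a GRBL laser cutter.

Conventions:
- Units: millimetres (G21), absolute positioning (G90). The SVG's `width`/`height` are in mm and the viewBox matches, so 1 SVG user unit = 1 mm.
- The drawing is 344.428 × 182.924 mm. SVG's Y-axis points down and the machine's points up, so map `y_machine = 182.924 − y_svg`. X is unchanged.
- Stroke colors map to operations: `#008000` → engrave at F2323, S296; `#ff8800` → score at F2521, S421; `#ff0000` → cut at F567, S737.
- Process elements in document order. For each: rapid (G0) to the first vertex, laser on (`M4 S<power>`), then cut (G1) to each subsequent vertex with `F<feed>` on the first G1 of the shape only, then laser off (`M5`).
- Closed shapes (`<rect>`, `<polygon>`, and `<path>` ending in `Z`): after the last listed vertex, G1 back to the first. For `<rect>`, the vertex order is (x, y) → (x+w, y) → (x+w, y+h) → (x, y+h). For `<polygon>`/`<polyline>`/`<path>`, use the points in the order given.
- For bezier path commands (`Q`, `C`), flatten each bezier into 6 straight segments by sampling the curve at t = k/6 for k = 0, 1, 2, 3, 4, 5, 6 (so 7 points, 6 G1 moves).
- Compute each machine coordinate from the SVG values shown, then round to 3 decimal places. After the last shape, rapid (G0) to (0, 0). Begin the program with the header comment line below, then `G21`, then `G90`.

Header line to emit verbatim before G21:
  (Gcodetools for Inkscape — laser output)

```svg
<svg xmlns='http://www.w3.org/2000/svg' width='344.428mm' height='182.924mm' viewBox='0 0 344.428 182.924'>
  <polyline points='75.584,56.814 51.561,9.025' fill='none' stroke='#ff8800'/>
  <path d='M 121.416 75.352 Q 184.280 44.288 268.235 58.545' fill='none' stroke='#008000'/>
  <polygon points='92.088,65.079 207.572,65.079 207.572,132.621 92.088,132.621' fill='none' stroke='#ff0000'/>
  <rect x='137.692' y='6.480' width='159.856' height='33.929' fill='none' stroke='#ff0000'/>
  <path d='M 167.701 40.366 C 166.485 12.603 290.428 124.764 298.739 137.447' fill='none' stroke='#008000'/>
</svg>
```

1 u = 1 mm; y_m = 182.924 − y.

[1] `<polyline>` line segment, #ff8800→score S421 F2521: (75.584,126.110) → (51.561,173.899)

[2] `<path>` quadratic bezier, #008000→engrave S296 F2323: (121.416,107.572) → (142.957,116.668) → (165.669,123.246) → (189.553,127.306) → (214.608,128.848) → (240.836,127.872) → (268.235,124.379)

[3] `<polygon>` rectangle, #ff0000→cut S737 F567: (92.088,117.845) → (207.572,117.845) → (207.572,50.303) → (92.088,50.303) → (92.088,117.845) (closed)

[4] `<rect>` rectangle, #ff0000→cut S737 F567: (137.692,176.444) → (297.548,176.444) → (297.548,142.515) → (137.692,142.515) → (137.692,176.444) (closed)

[5] `<path>` cubic bezier, #008000→engrave S296 F2323: (167.701,142.558) → (176.408,145.888) → (199.286,132.546) → (229.647,109.185) → (260.802,82.453) → (286.062,59.000) → (298.739,45.477)

(Gcodetools for Inkscape — laser output)
G21
G90
G0 X75.584 Y126.110
M4 S421
G1 X51.561 Y173.899 F2521
M5
G0 X121.416 Y107.572
M4 S296
G1 X142.957 Y116.668 F2323
G1 X165.669 Y123.246
G1 X189.553 Y127.306
G1 X214.608 Y128.848
G1 X240.836 Y127.872
G1 X268.235 Y124.379
M5
G0 X92.088 Y117.845
M4 S737
G1 X207.572 Y117.845 F567
G1 X207.572 Y50.303
G1 X92.088 Y50.303
G1 X92.088 Y117.845
M5
G0 X137.692 Y176.444
M4 S737
G1 X297.548 Y176.444 F567
G1 X297.548 Y142.515
G1 X137.692 Y142.515
G1 X137.692 Y176.444
M5
G0 X167.701 Y142.558
M4 S296
G1 X176.408 Y145.888 F2323
G1 X199.286 Y132.546
G1 X229.647 Y109.185
G1 X260.802 Y82.453
G1 X286.062 Y59.000
G1 X298.739 Y45.477
M5
G0 X0.000 Y0.000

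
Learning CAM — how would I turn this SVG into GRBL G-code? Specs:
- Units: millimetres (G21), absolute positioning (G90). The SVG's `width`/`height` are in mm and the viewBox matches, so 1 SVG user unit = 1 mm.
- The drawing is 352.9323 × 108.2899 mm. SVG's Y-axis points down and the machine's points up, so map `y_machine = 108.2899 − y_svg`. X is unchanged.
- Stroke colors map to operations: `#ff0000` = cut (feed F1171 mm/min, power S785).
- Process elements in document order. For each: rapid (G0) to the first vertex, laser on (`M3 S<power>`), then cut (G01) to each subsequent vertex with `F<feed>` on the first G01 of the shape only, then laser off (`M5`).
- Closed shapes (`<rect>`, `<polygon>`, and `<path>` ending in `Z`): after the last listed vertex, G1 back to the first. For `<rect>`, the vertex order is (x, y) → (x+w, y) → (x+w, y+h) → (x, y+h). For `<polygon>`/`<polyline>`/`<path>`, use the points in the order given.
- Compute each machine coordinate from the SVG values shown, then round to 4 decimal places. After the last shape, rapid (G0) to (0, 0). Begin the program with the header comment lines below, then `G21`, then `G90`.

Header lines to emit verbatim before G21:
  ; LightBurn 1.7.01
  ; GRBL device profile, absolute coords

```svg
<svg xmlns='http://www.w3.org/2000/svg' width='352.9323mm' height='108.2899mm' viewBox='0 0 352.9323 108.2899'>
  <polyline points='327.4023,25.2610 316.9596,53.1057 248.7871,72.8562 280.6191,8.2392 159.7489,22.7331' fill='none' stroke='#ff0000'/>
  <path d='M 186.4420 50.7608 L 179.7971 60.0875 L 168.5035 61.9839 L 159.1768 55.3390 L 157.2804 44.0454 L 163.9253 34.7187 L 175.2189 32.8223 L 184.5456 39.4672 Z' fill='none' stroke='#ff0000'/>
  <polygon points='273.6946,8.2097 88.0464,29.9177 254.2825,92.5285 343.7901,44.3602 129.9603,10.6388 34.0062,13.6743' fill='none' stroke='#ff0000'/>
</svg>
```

viewBox `0 0 352.9323 108.2899` with mm width/height → 1 unit = 1 mm. Flip: y_m = 108.2899 − y_svg.

**Shape 1** — `<polyline>` open polyline, stroke `#ff0000` → cut (S785, F1171). Machine vertices: (327.4023,83.0289) → (316.9596,55.1842) → (248.7871,35.4337) → (280.6191,100.0507) → (159.7489,85.5568). Open path.

**Shape 2** — `<path>` regular polygon, stroke `#ff0000` → cut (S785, F1171). Machine vertices: (186.4420,57.5291) → (179.7971,48.2024) → (168.5035,46.3060) → (159.1768,52.9509) → (157.2804,64.2445) → (163.9253,73.5712) → (175.2189,75.4676) → (184.5456,68.8227) → (186.4420,57.5291). Closed: final G1 returns to the first vertex.

**Shape 3** — `<polygon>` closed polygon, stroke `#ff0000` → cut (S785, F1171). Machine vertices: (273.6946,100.0802) → (88.0464,78.3722) → (254.2825,15.7614) → (343.7901,63.9297) → (129.9603,97.6511) → (34.0062,94.6156) → (273.6946,100.0802). Closed: final G1 returns to the first vertex.

; LightBurn 1.7.01
; GRBL device profile, absolute coords
G21
G90
G0 X327.4023 Y83.0289
M3 S785
G01 X316.9596 Y55.1842 F1171
G01 X248.7871 Y35.4337
G01 X280.6191 Y100.0507
G01 X159.7489 Y85.5568
M5
G0 X186.4420 Y57.5291
M3 S785
G01 X179.7971 Y48.2024 F1171
G01 X168.5035 Y46.3060
G01 X159.1768 Y52.9509
G01 X157.2804 Y64.2445
G01 X163.9253 Y73.5712
G01 X175.2189 Y75.4676
G01 X184.5456 Y68.8227
G01 X186.4420 Y57.5291
M5
G0 X273.6946 Y100.0802
M3 S785
G01 X88.0464 Y78.3722 F1171
G01 X254.2825 Y15.7614
G01 X343.7901 Y63.9297
G01 X129.9603 Y97.6511
G01 X34.0062 Y94.6156
G01 X273.6946 Y100.0802
M5
G0 X0.0000 Y0.0000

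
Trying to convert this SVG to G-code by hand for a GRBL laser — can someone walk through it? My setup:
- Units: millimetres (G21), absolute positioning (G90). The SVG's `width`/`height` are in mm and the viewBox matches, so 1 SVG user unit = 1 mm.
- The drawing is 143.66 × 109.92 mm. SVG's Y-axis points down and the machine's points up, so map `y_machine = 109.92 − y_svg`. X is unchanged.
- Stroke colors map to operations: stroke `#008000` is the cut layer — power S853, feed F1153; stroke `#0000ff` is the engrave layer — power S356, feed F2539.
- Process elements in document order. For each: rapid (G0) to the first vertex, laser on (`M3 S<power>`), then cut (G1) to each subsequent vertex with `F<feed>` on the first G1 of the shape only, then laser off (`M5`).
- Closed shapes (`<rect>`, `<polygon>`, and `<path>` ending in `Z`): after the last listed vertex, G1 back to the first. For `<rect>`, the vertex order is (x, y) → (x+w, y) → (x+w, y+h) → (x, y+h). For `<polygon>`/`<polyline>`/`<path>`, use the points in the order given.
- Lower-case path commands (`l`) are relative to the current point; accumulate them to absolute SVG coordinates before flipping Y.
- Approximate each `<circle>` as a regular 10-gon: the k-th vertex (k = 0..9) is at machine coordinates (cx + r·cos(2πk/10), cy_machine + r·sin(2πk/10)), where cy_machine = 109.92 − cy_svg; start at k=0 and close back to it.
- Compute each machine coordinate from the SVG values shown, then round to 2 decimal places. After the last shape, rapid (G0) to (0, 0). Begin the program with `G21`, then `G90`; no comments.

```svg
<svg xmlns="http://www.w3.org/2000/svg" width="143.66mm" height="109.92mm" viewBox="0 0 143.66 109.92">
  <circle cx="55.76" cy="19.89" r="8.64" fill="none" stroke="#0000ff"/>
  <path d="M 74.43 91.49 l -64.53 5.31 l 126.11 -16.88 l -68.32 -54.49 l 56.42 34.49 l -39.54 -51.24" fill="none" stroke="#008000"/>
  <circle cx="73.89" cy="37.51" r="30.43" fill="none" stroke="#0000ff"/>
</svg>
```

G21
G90
G0 X64.40 Y90.03
M3 S356
G1 X62.75 Y95.11 F2539
G1 X58.43 Y98.25
G1 X53.09 Y98.25
G1 X48.77 Y95.11
G1 X47.12 Y90.03
G1 X48.77 Y84.95
G1 X53.09 Y81.81
G1 X58.43 Y81.81
G1 X62.75 Y84.95
G1 X64.40 Y90.03
M5
G0 X74.43 Y18.43
M3 S853
G1 X9.90 Y13.12 F1153
G1 X136.01 Y30.00
G1 X67.69 Y84.49
G1 X124.11 Y50.00
G1 X84.57 Y101.24
M5
G0 X104.32 Y72.41
M3 S356
G1 X98.51 Y90.30 F2539
G1 X83.29 Y101.35
G1 X64.49 Y101.35
G1 X49.27 Y90.30
G1 X43.46 Y72.41
G1 X49.27 Y54.52
G1 X64.49 Y43.47
G1 X83.29 Y43.47
G1 X98.51 Y54.52
G1 X104.32 Y72.41
M5
G0 X0.00 Y0.00

1 u = 1 mm; y_m = 109.92 − y.

[1] `<circle>` circle, #0000ff→engrave S356 F2539: (64.40,90.03) → (62.75,95.11) → (58.43,98.25) → (53.09,98.25) → (48.77,95.11) → (47.12,90.03) → (48.77,84.95) → (53.09,81.81) → (58.43,81.81) → (62.75,84.95) → (64.40,90.03) (closed)

[2] `<path>` open polyline, #008000→cut S853 F1153: (74.43,18.43) → (9.90,13.12) → (136.01,30.00) → (67.69,84.49) → (124.11,50.00) → (84.57,101.24)

[3] `<circle>` circle, #0000ff→engrave S356 F2539: (104.32,72.41) → (98.51,90.30) → (83.29,101.35) → (64.49,101.35) → (49.27,90.30) → (43.46,72.41) → (49.27,54.52) → (64.49,43.47) → (83.29,43.47) → (98.51,54.52) → (104.32,72.41) (closed)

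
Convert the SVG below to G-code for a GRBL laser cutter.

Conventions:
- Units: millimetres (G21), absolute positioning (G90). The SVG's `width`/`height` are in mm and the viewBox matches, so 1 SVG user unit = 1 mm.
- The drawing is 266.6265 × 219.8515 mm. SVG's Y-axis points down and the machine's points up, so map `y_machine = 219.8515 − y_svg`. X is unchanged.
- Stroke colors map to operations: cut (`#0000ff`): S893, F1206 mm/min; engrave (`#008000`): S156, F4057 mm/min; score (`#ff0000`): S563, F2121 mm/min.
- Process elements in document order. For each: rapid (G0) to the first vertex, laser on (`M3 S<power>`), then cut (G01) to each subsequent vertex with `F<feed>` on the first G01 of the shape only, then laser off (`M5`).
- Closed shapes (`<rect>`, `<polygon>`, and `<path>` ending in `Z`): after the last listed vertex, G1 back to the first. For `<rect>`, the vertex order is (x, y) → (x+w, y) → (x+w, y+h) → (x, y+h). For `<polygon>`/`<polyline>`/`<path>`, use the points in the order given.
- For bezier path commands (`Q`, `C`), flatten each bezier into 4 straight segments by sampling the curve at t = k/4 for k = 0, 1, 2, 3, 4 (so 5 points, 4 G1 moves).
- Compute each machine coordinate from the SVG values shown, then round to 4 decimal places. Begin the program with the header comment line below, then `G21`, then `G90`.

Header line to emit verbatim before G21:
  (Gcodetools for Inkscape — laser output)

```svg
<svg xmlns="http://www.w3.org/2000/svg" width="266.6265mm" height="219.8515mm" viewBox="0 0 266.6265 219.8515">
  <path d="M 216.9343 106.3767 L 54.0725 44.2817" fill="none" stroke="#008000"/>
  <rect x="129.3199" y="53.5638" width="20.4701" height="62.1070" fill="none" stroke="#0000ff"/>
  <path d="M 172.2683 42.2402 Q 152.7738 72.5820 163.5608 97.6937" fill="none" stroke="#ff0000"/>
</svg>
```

viewBox `0 0 266.6265 219.8515` with mm width/height → 1 unit = 1 mm. Flip: y_m = 219.8515 − y_svg.

**Shape 1** — `<path>` line segment, stroke `#008000` → engrave (S156, F4057). Machine vertices: (216.9343,113.4748) → (54.0725,175.5698). Open path.

**Shape 2** — `<rect>` rectangle, stroke `#0000ff` → cut (S893, F1206). Machine vertices: (129.3199,166.2877) → (149.7900,166.2877) → (149.7900,104.1807) → (129.3199,104.1807) → (129.3199,166.2877). Closed: final G1 returns to the first vertex.

**Shape 3** — `<path>` quadratic bezier, stroke `#ff0000` → score (S563, F2121). Control points (SVG): P0=(172.2683,42.2402), P1=(152.7738,72.5820), P2=(163.5608,97.6937); sampled at t=k/4. Machine vertices: (172.2683,177.6113) → (164.4136,162.7673) → (160.3442,148.5770) → (160.0599,135.0405) → (163.5608,122.1578). Open path.

(Gcodetools for Inkscape — laser output)
G21
G90
G0 X216.9343 Y113.4748
M3 S156
G01 X54.0725 Y175.5698 F4057
M5
G0 X129.3199 Y166.2877
M3 S893
G01 X149.7900 Y166.2877 F1206
G01 X149.7900 Y104.1807
G01 X129.3199 Y104.1807
G01 X129.3199 Y166.2877
M5
G0 X172.2683 Y177.6113
M3 S563
G01 X164.4136 Y162.7673 F2121
G01 X160.3442 Y148.5770
G01 X160.0599 Y135.0405
G01 X163.5608 Y122.1578
M5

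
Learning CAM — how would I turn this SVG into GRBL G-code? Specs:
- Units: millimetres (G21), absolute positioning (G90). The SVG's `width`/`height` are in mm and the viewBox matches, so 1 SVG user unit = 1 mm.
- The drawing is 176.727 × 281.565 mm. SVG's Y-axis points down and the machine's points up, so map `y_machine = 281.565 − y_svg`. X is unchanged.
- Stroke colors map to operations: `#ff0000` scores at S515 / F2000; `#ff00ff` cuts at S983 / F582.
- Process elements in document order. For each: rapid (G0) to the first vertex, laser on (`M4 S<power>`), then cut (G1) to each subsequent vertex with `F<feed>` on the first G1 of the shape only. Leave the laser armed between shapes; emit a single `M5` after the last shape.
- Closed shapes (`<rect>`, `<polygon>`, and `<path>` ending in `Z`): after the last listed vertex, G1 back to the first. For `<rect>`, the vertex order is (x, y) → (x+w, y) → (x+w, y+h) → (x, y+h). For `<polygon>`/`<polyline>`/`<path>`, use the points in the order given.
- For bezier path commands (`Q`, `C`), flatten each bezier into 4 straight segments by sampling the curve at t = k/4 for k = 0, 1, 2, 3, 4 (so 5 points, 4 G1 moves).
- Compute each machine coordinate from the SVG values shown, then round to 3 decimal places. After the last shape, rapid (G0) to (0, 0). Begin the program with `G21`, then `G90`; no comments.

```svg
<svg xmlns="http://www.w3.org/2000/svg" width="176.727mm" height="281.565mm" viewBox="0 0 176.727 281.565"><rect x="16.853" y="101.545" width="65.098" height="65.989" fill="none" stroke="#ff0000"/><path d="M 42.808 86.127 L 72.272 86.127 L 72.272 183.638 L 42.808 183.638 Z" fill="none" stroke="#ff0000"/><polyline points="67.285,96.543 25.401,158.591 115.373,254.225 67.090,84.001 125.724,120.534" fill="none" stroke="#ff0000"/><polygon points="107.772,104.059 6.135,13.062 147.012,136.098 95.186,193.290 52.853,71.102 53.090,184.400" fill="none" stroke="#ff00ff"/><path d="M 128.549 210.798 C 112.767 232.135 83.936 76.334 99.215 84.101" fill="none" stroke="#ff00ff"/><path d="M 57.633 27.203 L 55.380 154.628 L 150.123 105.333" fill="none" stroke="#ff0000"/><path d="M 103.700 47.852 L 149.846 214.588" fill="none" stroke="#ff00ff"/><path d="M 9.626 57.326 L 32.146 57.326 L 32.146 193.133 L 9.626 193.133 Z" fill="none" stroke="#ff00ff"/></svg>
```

G21
G90
G0 X16.853 Y180.020
M4 S515
G1 X81.951 Y180.020 F2000
G1 X81.951 Y114.031
G1 X16.853 Y114.031
G1 X16.853 Y180.020
G0 X42.808 Y195.438
M4 S515
G1 X72.272 Y195.438 F2000
G1 X72.272 Y97.927
G1 X42.808 Y97.927
G1 X42.808 Y195.438
G0 X67.285 Y185.022
M4 S515
G1 X25.401 Y122.974 F2000
G1 X115.373 Y27.340
G1 X67.090 Y197.564
G1 X125.724 Y161.031
G0 X107.772 Y177.506
M4 S983
G1 X6.135 Y268.503 F582
G1 X147.012 Y145.467
G1 X95.186 Y88.275
G1 X52.853 Y210.463
G1 X53.090 Y97.165
G1 X107.772 Y177.506
G0 X128.549 Y70.767
M4 S983
G1 X115.159 Y82.654 F582
G1 X102.234 Y129.027
G1 X95.133 Y177.944
G1 X99.215 Y197.464
G0 X57.633 Y254.362
M4 S515
G1 X55.380 Y126.937 F2000
G1 X150.123 Y176.232
G0 X103.700 Y233.713
M4 S983
G1 X149.846 Y66.977 F582
G0 X9.626 Y224.239
M4 S983
G1 X32.146 Y224.239 F582
G1 X32.146 Y88.432
G1 X9.626 Y88.432
G1 X9.626 Y224.239
M5
G0 X0.000 Y0.000

Since the viewBox matches the mm dimensions, user units are millimetres directly. The only transform is the Y-flip y_m = 281.565 − y_svg.

Shape 1 is a rectangle drawn with `<rect>`. Its stroke #ff0000 means score at S515, F2000. After flipping Y the toolpath is (16.853,180.020) → (81.951,180.020) → (81.951,114.031) → (16.853,114.031) → (16.853,180.020), returning to the start.

Shape 2 is a rectangle drawn with `<path>`. Its stroke #ff0000 means score at S515, F2000. After flipping Y the toolpath is (42.808,195.438) → (72.272,195.438) → (72.272,97.927) → (42.808,97.927) → (42.808,195.438), returning to the start.

Shape 3 is a open polyline drawn with `<polyline>`. Its stroke #ff0000 means score at S515, F2000. After flipping Y the toolpath is (67.285,185.022) → (25.401,122.974) → (115.373,27.340) → (67.090,197.564) → (125.724,161.031).

Shape 4 is a closed polygon drawn with `<polygon>`. Its stroke #ff00ff means cut at S983, F582. After flipping Y the toolpath is (107.772,177.506) → (6.135,268.503) → (147.012,145.467) → (95.186,88.275) → (52.853,210.463) → (53.090,97.165) → (107.772,177.506), returning to the start.

Shape 5 is a cubic bezier drawn with `<path>`. Its stroke #ff00ff means cut at S983, F582. After flipping Y the toolpath is (128.549,70.767) → (115.159,82.654) → (102.234,129.027) → (95.133,177.944) → (99.215,197.464).

Shape 6 is a open polyline drawn with `<path>`. Its stroke #ff0000 means score at S515, F2000. After flipping Y the toolpath is (57.633,254.362) → (55.380,126.937) → (150.123,176.232).

Shape 7 is a line segment drawn with `<path>`. Its stroke #ff00ff means cut at S983, F582. After flipping Y the toolpath is (103.700,233.713) → (149.846,66.977).

Shape 8 is a rectangle drawn with `<path>`. Its stroke #ff00ff means cut at S983, F582. After flipping Y the toolpath is (9.626,224.239) → (32.146,224.239) → (32.146,88.432) → (9.626,88.432) → (9.626,224.239), returning to the start.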